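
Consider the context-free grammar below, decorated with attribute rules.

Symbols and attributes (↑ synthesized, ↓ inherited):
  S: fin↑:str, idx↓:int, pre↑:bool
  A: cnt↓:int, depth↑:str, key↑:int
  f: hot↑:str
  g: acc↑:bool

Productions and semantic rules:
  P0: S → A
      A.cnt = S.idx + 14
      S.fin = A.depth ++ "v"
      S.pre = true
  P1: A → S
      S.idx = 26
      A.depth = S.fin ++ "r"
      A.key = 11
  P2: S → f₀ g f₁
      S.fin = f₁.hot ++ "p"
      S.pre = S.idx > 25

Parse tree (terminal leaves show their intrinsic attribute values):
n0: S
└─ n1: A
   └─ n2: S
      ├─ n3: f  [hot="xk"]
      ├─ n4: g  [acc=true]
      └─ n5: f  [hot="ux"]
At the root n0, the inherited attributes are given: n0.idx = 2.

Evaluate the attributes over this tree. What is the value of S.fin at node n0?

"uxprv"

1. n0.idx = 2  [given at root]
2. n1.cnt = 16  [S.idx + 14]
3. n2.idx = 26  [26]
4. n3.hot = "xk"  [terminal]
5. n4.acc = true  [terminal]
6. n5.hot = "ux"  [terminal]
7. n2.fin = "uxp"  [f₁.hot ++ "p"]
8. n2.pre = true  [S.idx > 25]
9. n1.depth = "uxpr"  [S.fin ++ "r"]
10. n1.key = 11  [11]
11. n0.fin = "uxprv"  [A.depth ++ "v"]
12. n0.pre = true  [true]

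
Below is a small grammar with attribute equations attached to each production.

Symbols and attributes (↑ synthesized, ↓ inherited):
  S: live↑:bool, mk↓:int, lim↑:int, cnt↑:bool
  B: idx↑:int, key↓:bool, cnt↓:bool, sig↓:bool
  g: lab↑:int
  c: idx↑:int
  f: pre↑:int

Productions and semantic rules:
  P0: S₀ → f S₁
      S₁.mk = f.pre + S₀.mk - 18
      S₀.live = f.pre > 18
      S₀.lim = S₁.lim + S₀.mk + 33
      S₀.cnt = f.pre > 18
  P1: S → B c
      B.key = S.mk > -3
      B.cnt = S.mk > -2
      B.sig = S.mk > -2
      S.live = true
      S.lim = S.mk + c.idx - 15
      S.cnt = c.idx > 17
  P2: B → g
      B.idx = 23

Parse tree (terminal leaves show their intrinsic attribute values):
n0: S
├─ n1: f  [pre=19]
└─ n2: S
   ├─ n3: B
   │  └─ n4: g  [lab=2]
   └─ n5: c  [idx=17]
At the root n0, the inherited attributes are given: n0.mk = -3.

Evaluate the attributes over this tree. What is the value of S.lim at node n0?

30

1. n0.mk = -3  [given at root]
2. n1.pre = 19  [terminal]
3. n2.mk = -2  [f.pre + S₀.mk - 18]
4. n3.key = true  [S.mk > -3]
5. n3.cnt = false  [S.mk > -2]
6. n3.sig = false  [S.mk > -2]
7. n4.lab = 2  [terminal]
8. n3.idx = 23  [23]
9. n5.idx = 17  [terminal]
10. n2.live = true  [true]
11. n2.lim = 0  [S.mk + c.idx - 15]
12. n2.cnt = false  [c.idx > 17]
13. n0.live = true  [f.pre > 18]
14. n0.lim = 30  [S₁.lim + S₀.mk + 33]
15. n0.cnt = true  [f.pre > 18]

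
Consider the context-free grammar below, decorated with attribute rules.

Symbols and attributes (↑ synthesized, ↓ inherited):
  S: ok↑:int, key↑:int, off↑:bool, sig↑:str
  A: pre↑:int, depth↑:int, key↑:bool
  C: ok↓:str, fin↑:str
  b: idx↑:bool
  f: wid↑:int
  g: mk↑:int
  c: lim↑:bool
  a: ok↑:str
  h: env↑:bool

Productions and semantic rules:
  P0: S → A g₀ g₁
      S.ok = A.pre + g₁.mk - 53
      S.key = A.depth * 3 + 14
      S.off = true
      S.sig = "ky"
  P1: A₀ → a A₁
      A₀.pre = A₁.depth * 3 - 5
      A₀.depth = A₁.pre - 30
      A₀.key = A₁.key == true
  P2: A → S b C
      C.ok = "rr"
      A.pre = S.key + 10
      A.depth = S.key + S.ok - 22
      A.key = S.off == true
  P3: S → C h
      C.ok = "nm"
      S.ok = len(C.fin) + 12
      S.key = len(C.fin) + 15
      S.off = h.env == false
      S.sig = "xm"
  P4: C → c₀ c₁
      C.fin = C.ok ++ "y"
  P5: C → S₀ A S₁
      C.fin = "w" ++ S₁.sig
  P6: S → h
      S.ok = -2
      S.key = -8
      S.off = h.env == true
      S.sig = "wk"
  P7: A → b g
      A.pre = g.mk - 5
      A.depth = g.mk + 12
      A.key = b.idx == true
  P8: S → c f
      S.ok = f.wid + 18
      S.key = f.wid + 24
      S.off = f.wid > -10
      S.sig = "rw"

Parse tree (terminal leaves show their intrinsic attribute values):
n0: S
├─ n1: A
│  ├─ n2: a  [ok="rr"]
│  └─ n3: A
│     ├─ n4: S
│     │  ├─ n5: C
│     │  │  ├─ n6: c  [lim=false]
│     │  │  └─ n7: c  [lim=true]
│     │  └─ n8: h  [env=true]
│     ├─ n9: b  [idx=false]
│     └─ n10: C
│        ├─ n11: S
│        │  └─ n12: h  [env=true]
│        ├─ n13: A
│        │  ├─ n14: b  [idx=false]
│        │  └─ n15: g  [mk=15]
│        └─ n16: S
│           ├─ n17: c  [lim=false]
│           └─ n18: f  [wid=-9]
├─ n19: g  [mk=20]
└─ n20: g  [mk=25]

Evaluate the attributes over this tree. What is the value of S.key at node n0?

1. n2.ok = "rr"  [terminal]
2. n5.ok = "nm"  ["nm"]
3. n6.lim = false  [terminal]
4. n7.lim = true  [terminal]
5. n5.fin = "nmy"  [C.ok ++ "y"]
6. n8.env = true  [terminal]
7. n4.ok = 15  [len(C.fin) + 12]
8. n4.key = 18  [len(C.fin) + 15]
9. n4.off = false  [h.env == false]
10. n4.sig = "xm"  ["xm"]
11. n9.idx = false  [terminal]
12. n10.ok = "rr"  ["rr"]
13. n12.env = true  [terminal]
14. n11.ok = -2  [-2]
15. n11.key = -8  [-8]
16. n11.off = true  [h.env == true]
17. n11.sig = "wk"  ["wk"]
18. n14.idx = false  [terminal]
19. n15.mk = 15  [terminal]
20. n13.pre = 10  [g.mk - 5]
21. n13.depth = 27  [g.mk + 12]
22. n13.key = false  [b.idx == true]
23. n17.lim = false  [terminal]
24. n18.wid = -9  [terminal]
25. n16.ok = 9  [f.wid + 18]
26. n16.key = 15  [f.wid + 24]
27. n16.off = true  [f.wid > -10]
28. n16.sig = "rw"  ["rw"]
29. n10.fin = "wrw"  ["w" ++ S₁.sig]
30. n3.pre = 28  [S.key + 10]
31. n3.depth = 11  [S.key + S.ok - 22]
32. n3.key = false  [S.off == true]
33. n1.pre = 28  [A₁.depth * 3 - 5]
34. n1.depth = -2  [A₁.pre - 30]
35. n1.key = false  [A₁.key == true]
36. n19.mk = 20  [terminal]
37. n20.mk = 25  [terminal]
38. n0.ok = 0  [A.pre + g₁.mk - 53]
39. n0.key = 8  [A.depth * 3 + 14]
40. n0.off = true  [true]
41. n0.sig = "ky"  ["ky"]

8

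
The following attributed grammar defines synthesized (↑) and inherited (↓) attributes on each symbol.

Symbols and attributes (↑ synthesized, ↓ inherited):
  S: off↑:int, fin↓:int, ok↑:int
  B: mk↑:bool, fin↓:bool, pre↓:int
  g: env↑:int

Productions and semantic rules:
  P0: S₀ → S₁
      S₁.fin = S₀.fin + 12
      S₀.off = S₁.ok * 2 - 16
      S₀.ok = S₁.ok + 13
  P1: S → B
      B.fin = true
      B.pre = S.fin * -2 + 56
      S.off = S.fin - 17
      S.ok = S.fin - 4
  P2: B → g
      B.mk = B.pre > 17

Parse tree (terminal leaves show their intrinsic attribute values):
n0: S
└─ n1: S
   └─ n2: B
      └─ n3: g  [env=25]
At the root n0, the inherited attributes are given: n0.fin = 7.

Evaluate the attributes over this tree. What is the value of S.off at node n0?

14

1. n0.fin = 7  [given at root]
2. n1.fin = 19  [S₀.fin + 12]
3. n2.fin = true  [true]
4. n2.pre = 18  [S.fin * -2 + 56]
5. n3.env = 25  [terminal]
6. n2.mk = true  [B.pre > 17]
7. n1.off = 2  [S.fin - 17]
8. n1.ok = 15  [S.fin - 4]
9. n0.off = 14  [S₁.ok * 2 - 16]
10. n0.ok = 28  [S₁.ok + 13]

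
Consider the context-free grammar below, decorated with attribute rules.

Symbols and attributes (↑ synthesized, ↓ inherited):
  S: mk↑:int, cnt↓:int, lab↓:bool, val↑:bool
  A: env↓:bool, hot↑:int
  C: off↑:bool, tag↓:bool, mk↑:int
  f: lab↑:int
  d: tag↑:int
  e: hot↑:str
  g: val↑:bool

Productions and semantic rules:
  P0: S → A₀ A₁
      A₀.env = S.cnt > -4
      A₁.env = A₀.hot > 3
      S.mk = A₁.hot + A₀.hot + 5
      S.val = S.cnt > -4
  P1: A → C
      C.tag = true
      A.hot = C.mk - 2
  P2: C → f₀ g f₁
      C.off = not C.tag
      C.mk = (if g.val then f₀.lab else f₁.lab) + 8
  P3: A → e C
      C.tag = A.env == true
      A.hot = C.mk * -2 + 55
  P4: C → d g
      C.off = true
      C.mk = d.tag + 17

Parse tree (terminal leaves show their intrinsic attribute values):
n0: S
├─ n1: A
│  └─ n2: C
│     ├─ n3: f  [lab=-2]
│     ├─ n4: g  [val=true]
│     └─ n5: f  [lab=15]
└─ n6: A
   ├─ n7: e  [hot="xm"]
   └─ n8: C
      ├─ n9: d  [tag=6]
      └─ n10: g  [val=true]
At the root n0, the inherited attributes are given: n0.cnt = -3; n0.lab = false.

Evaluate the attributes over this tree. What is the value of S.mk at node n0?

1. n0.cnt = -3  [given at root]
2. n0.lab = false  [given at root]
3. n1.env = true  [S.cnt > -4]
4. n2.tag = true  [true]
5. n3.lab = -2  [terminal]
6. n4.val = true  [terminal]
7. n5.lab = 15  [terminal]
8. n2.off = false  [not C.tag]
9. n2.mk = 6  [(if g.val then f₀.lab else f₁.lab) + 8]
10. n1.hot = 4  [C.mk - 2]
11. n6.env = true  [A₀.hot > 3]
12. n7.hot = "xm"  [terminal]
13. n8.tag = true  [A.env == true]
14. n9.tag = 6  [terminal]
15. n10.val = true  [terminal]
16. n8.off = true  [true]
17. n8.mk = 23  [d.tag + 17]
18. n6.hot = 9  [C.mk * -2 + 55]
19. n0.mk = 18  [A₁.hot + A₀.hot + 5]
20. n0.val = true  [S.cnt > -4]

18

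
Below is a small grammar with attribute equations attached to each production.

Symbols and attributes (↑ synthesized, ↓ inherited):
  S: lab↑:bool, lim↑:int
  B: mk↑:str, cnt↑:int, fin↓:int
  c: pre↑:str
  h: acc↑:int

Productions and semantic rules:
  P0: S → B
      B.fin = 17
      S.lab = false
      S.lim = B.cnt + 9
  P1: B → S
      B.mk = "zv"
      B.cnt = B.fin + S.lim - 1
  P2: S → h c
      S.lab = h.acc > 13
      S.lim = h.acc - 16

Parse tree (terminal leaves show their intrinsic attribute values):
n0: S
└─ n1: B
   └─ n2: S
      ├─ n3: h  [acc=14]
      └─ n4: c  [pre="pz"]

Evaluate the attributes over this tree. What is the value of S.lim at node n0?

23

1. n1.fin = 17  [17]
2. n3.acc = 14  [terminal]
3. n4.pre = "pz"  [terminal]
4. n2.lab = true  [h.acc > 13]
5. n2.lim = -2  [h.acc - 16]
6. n1.mk = "zv"  ["zv"]
7. n1.cnt = 14  [B.fin + S.lim - 1]
8. n0.lab = false  [false]
9. n0.lim = 23  [B.cnt + 9]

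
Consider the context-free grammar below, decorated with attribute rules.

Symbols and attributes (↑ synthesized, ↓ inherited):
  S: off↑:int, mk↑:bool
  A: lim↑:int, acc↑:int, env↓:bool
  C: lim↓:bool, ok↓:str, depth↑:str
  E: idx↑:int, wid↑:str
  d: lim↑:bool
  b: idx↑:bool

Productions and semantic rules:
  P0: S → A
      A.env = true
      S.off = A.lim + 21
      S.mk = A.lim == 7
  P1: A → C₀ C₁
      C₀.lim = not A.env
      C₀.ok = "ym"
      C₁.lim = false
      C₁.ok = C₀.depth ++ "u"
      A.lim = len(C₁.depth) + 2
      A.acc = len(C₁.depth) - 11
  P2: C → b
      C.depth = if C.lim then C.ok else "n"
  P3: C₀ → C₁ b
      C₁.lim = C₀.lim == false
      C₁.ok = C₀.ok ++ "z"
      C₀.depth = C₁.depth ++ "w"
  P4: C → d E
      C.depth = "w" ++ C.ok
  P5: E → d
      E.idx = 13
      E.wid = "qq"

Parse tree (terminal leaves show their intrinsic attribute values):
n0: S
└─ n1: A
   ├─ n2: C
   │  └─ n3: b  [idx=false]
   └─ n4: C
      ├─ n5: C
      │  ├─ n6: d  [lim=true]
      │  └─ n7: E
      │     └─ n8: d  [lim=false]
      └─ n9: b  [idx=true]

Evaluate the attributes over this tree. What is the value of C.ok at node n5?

"nuz"

1. n1.env = true  [true]
2. n2.lim = false  [not A.env]
3. n2.ok = "ym"  ["ym"]
4. n3.idx = false  [terminal]
5. n2.depth = "n"  [if C.lim then C.ok else "n"]
6. n4.lim = false  [false]
7. n4.ok = "nu"  [C₀.depth ++ "u"]
8. n5.lim = true  [C₀.lim == false]
9. n5.ok = "nuz"  [C₀.ok ++ "z"]
10. n6.lim = true  [terminal]
11. n8.lim = false  [terminal]
12. n7.idx = 13  [13]
13. n7.wid = "qq"  ["qq"]
14. n5.depth = "wnuz"  ["w" ++ C.ok]
15. n9.idx = true  [terminal]
16. n4.depth = "wnuzw"  [C₁.depth ++ "w"]
17. n1.lim = 7  [len(C₁.depth) + 2]
18. n1.acc = -6  [len(C₁.depth) - 11]
19. n0.off = 28  [A.lim + 21]
20. n0.mk = true  [A.lim == 7]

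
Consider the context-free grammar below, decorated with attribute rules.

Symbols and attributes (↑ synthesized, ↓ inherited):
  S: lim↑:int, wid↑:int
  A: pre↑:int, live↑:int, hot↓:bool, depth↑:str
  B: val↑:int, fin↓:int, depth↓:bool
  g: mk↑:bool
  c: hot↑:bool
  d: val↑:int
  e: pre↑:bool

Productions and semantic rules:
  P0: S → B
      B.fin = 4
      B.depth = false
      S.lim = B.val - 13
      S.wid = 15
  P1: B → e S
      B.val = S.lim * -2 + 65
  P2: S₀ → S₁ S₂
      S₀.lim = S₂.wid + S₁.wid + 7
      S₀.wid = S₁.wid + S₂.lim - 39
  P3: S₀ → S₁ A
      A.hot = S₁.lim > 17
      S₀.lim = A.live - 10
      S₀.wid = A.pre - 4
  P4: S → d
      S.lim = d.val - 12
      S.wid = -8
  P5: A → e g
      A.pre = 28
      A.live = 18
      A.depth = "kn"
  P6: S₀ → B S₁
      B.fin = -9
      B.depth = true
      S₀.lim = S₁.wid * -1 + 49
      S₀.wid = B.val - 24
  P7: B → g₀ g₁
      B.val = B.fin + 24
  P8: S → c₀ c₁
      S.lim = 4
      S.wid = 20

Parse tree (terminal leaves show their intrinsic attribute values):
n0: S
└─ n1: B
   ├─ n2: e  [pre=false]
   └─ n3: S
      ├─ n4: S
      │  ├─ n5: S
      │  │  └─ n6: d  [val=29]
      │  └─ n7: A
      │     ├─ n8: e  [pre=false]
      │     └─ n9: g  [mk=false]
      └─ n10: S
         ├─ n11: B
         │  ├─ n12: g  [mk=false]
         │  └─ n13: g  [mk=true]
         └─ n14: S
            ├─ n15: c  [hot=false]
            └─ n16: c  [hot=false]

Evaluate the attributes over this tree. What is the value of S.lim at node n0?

8

1. n1.fin = 4  [4]
2. n1.depth = false  [false]
3. n2.pre = false  [terminal]
4. n6.val = 29  [terminal]
5. n5.lim = 17  [d.val - 12]
6. n5.wid = -8  [-8]
7. n7.hot = false  [S₁.lim > 17]
8. n8.pre = false  [terminal]
9. n9.mk = false  [terminal]
10. n7.pre = 28  [28]
11. n7.live = 18  [18]
12. n7.depth = "kn"  ["kn"]
13. n4.lim = 8  [A.live - 10]
14. n4.wid = 24  [A.pre - 4]
15. n11.fin = -9  [-9]
16. n11.depth = true  [true]
17. n12.mk = false  [terminal]
18. n13.mk = true  [terminal]
19. n11.val = 15  [B.fin + 24]
20. n15.hot = false  [terminal]
21. n16.hot = false  [terminal]
22. n14.lim = 4  [4]
23. n14.wid = 20  [20]
24. n10.lim = 29  [S₁.wid * -1 + 49]
25. n10.wid = -9  [B.val - 24]
26. n3.lim = 22  [S₂.wid + S₁.wid + 7]
27. n3.wid = 14  [S₁.wid + S₂.lim - 39]
28. n1.val = 21  [S.lim * -2 + 65]
29. n0.lim = 8  [B.val - 13]
30. n0.wid = 15  [15]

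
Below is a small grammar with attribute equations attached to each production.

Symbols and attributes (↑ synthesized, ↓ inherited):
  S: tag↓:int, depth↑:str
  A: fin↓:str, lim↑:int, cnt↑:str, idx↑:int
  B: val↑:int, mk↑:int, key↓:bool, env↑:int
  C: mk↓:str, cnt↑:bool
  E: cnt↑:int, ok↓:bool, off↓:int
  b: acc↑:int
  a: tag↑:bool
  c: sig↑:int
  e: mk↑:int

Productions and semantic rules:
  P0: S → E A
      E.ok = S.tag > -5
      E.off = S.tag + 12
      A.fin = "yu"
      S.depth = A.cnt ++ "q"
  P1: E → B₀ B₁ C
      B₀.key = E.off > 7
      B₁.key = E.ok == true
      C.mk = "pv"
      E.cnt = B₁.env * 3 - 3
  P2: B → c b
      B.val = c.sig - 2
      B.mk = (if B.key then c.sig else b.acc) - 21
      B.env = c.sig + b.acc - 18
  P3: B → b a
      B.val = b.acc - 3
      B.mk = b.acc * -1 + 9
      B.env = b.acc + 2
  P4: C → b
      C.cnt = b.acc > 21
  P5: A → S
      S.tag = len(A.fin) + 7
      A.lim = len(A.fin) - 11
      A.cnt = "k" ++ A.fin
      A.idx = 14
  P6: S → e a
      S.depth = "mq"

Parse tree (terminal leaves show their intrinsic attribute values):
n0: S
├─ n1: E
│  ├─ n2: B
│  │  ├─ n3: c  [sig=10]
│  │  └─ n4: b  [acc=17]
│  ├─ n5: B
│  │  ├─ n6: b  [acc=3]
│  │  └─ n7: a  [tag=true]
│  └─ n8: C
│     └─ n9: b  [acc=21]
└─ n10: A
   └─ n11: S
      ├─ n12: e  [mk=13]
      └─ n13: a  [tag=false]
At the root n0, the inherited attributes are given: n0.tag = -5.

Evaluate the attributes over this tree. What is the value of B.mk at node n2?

1. n0.tag = -5  [given at root]
2. n1.ok = false  [S.tag > -5]
3. n1.off = 7  [S.tag + 12]
4. n2.key = false  [E.off > 7]
5. n3.sig = 10  [terminal]
6. n4.acc = 17  [terminal]
7. n2.val = 8  [c.sig - 2]
8. n2.mk = -4  [(if B.key then c.sig else b.acc) - 21]
9. n2.env = 9  [c.sig + b.acc - 18]
10. n5.key = false  [E.ok == true]
11. n6.acc = 3  [terminal]
12. n7.tag = true  [terminal]
13. n5.val = 0  [b.acc - 3]
14. n5.mk = 6  [b.acc * -1 + 9]
15. n5.env = 5  [b.acc + 2]
16. n8.mk = "pv"  ["pv"]
17. n9.acc = 21  [terminal]
18. n8.cnt = false  [b.acc > 21]
19. n1.cnt = 12  [B₁.env * 3 - 3]
20. n10.fin = "yu"  ["yu"]
21. n11.tag = 9  [len(A.fin) + 7]
22. n12.mk = 13  [terminal]
23. n13.tag = false  [terminal]
24. n11.depth = "mq"  ["mq"]
25. n10.lim = -9  [len(A.fin) - 11]
26. n10.cnt = "kyu"  ["k" ++ A.fin]
27. n10.idx = 14  [14]
28. n0.depth = "kyuq"  [A.cnt ++ "q"]

-4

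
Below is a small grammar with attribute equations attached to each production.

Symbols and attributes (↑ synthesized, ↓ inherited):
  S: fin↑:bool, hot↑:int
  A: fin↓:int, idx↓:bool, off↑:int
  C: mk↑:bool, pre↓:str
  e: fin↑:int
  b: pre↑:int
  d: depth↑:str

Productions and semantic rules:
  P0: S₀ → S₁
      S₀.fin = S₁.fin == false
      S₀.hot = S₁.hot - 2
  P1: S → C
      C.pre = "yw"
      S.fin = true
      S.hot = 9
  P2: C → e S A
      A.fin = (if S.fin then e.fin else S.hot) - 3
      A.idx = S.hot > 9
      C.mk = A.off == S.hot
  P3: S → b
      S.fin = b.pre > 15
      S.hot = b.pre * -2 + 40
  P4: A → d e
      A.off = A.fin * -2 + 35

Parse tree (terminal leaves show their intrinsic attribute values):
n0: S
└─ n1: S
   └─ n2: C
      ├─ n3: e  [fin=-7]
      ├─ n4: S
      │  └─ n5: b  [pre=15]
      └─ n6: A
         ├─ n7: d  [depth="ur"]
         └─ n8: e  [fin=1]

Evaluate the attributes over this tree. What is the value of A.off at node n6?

1. n2.pre = "yw"  ["yw"]
2. n3.fin = -7  [terminal]
3. n5.pre = 15  [terminal]
4. n4.fin = false  [b.pre > 15]
5. n4.hot = 10  [b.pre * -2 + 40]
6. n6.fin = 7  [(if S.fin then e.fin else S.hot) - 3]
7. n6.idx = true  [S.hot > 9]
8. n7.depth = "ur"  [terminal]
9. n8.fin = 1  [terminal]
10. n6.off = 21  [A.fin * -2 + 35]
11. n2.mk = false  [A.off == S.hot]
12. n1.fin = true  [true]
13. n1.hot = 9  [9]
14. n0.fin = false  [S₁.fin == false]
15. n0.hot = 7  [S₁.hot - 2]

21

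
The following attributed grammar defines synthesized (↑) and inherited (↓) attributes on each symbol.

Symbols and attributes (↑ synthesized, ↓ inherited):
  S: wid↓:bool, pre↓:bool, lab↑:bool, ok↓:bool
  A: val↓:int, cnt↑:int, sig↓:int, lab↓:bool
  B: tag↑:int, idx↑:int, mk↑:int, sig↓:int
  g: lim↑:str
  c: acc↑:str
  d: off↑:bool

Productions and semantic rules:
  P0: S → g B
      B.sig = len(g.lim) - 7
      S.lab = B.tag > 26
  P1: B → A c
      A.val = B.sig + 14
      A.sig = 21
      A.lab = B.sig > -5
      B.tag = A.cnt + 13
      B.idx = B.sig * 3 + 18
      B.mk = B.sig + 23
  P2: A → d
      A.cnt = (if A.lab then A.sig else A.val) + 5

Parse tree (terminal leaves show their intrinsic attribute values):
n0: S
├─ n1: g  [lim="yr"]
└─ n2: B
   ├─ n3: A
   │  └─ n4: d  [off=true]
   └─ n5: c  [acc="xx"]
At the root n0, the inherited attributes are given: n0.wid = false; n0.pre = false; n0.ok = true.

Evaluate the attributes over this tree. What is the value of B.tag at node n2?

27

1. n0.wid = false  [given at root]
2. n0.pre = false  [given at root]
3. n0.ok = true  [given at root]
4. n1.lim = "yr"  [terminal]
5. n2.sig = -5  [len(g.lim) - 7]
6. n3.val = 9  [B.sig + 14]
7. n3.sig = 21  [21]
8. n3.lab = false  [B.sig > -5]
9. n4.off = true  [terminal]
10. n3.cnt = 14  [(if A.lab then A.sig else A.val) + 5]
11. n5.acc = "xx"  [terminal]
12. n2.tag = 27  [A.cnt + 13]
13. n2.idx = 3  [B.sig * 3 + 18]
14. n2.mk = 18  [B.sig + 23]
15. n0.lab = true  [B.tag > 26]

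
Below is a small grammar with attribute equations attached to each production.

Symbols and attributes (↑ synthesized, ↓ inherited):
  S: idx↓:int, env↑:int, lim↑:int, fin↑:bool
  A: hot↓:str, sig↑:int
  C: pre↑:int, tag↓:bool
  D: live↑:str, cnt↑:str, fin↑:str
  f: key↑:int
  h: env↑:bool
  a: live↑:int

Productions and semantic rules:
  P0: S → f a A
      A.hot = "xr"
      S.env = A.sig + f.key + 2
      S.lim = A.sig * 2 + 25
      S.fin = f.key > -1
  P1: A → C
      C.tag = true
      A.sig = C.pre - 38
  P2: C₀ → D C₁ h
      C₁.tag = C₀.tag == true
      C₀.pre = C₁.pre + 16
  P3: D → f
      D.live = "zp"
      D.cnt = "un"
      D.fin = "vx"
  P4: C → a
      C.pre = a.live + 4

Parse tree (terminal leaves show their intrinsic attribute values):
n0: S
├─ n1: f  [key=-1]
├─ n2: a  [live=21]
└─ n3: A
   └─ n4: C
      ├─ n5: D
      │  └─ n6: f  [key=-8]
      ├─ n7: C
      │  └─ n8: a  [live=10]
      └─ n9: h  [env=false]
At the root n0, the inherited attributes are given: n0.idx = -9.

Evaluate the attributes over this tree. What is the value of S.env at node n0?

-7

1. n0.idx = -9  [given at root]
2. n1.key = -1  [terminal]
3. n2.live = 21  [terminal]
4. n3.hot = "xr"  ["xr"]
5. n4.tag = true  [true]
6. n6.key = -8  [terminal]
7. n5.live = "zp"  ["zp"]
8. n5.cnt = "un"  ["un"]
9. n5.fin = "vx"  ["vx"]
10. n7.tag = true  [C₀.tag == true]
11. n8.live = 10  [terminal]
12. n7.pre = 14  [a.live + 4]
13. n9.env = false  [terminal]
14. n4.pre = 30  [C₁.pre + 16]
15. n3.sig = -8  [C.pre - 38]
16. n0.env = -7  [A.sig + f.key + 2]
17. n0.lim = 9  [A.sig * 2 + 25]
18. n0.fin = false  [f.key > -1]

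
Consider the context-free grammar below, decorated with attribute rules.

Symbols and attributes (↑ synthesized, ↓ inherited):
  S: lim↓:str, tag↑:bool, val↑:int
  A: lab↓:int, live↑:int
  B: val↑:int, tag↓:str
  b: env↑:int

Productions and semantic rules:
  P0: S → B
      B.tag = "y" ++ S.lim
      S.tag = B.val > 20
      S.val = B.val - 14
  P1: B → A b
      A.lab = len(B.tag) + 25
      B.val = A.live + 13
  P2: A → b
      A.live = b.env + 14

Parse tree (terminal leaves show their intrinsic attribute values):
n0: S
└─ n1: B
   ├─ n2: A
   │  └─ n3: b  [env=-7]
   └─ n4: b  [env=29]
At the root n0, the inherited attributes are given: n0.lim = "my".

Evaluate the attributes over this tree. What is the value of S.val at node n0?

1. n0.lim = "my"  [given at root]
2. n1.tag = "ymy"  ["y" ++ S.lim]
3. n2.lab = 28  [len(B.tag) + 25]
4. n3.env = -7  [terminal]
5. n2.live = 7  [b.env + 14]
6. n4.env = 29  [terminal]
7. n1.val = 20  [A.live + 13]
8. n0.tag = false  [B.val > 20]
9. n0.val = 6  [B.val - 14]

6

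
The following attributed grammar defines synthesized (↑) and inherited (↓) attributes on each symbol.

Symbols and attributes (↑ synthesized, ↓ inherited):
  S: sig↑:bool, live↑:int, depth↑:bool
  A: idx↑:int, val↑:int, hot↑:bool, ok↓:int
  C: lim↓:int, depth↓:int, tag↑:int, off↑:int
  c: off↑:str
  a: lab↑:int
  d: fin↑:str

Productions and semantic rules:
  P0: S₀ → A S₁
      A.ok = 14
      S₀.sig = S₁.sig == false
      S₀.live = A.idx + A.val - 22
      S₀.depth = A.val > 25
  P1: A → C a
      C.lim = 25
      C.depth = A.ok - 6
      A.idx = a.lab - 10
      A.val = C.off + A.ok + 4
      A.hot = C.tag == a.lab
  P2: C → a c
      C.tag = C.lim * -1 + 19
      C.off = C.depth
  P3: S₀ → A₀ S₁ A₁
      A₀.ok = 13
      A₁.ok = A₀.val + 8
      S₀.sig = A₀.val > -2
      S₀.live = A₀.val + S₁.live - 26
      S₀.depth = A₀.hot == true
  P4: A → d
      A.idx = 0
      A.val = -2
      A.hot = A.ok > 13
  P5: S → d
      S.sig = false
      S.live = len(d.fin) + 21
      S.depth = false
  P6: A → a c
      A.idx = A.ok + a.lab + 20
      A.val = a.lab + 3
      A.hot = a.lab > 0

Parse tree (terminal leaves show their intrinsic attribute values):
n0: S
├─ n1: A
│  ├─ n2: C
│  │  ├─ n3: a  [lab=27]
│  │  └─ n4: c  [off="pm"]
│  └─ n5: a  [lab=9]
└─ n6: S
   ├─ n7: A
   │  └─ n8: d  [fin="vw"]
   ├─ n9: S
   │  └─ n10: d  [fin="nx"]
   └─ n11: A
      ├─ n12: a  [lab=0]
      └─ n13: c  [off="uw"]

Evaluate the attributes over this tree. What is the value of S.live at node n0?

1. n1.ok = 14  [14]
2. n2.lim = 25  [25]
3. n2.depth = 8  [A.ok - 6]
4. n3.lab = 27  [terminal]
5. n4.off = "pm"  [terminal]
6. n2.tag = -6  [C.lim * -1 + 19]
7. n2.off = 8  [C.depth]
8. n5.lab = 9  [terminal]
9. n1.idx = -1  [a.lab - 10]
10. n1.val = 26  [C.off + A.ok + 4]
11. n1.hot = false  [C.tag == a.lab]
12. n7.ok = 13  [13]
13. n8.fin = "vw"  [terminal]
14. n7.idx = 0  [0]
15. n7.val = -2  [-2]
16. n7.hot = false  [A.ok > 13]
17. n10.fin = "nx"  [terminal]
18. n9.sig = false  [false]
19. n9.live = 23  [len(d.fin) + 21]
20. n9.depth = false  [false]
21. n11.ok = 6  [A₀.val + 8]
22. n12.lab = 0  [terminal]
23. n13.off = "uw"  [terminal]
24. n11.idx = 26  [A.ok + a.lab + 20]
25. n11.val = 3  [a.lab + 3]
26. n11.hot = false  [a.lab > 0]
27. n6.sig = false  [A₀.val > -2]
28. n6.live = -5  [A₀.val + S₁.live - 26]
29. n6.depth = false  [A₀.hot == true]
30. n0.sig = true  [S₁.sig == false]
31. n0.live = 3  [A.idx + A.val - 22]
32. n0.depth = true  [A.val > 25]

3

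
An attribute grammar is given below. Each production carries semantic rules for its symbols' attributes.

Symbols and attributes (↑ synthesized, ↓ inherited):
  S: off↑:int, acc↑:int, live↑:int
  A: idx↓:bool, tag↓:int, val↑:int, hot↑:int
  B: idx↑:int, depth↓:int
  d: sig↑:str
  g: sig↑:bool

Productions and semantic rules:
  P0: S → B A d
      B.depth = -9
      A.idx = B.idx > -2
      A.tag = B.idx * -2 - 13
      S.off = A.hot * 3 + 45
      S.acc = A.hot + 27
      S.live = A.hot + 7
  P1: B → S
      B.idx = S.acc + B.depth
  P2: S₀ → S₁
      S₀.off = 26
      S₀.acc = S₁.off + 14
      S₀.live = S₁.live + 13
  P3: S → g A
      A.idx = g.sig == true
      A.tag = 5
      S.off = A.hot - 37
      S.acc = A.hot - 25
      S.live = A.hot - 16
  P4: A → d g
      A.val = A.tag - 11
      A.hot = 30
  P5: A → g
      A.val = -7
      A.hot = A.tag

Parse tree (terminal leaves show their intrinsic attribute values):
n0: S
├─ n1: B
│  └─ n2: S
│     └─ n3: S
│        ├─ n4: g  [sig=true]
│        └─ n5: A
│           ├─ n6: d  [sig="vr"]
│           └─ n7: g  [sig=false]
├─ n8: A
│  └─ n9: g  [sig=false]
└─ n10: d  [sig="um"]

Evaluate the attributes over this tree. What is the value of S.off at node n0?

18

1. n1.depth = -9  [-9]
2. n4.sig = true  [terminal]
3. n5.idx = true  [g.sig == true]
4. n5.tag = 5  [5]
5. n6.sig = "vr"  [terminal]
6. n7.sig = false  [terminal]
7. n5.val = -6  [A.tag - 11]
8. n5.hot = 30  [30]
9. n3.off = -7  [A.hot - 37]
10. n3.acc = 5  [A.hot - 25]
11. n3.live = 14  [A.hot - 16]
12. n2.off = 26  [26]
13. n2.acc = 7  [S₁.off + 14]
14. n2.live = 27  [S₁.live + 13]
15. n1.idx = -2  [S.acc + B.depth]
16. n8.idx = false  [B.idx > -2]
17. n8.tag = -9  [B.idx * -2 - 13]
18. n9.sig = false  [terminal]
19. n8.val = -7  [-7]
20. n8.hot = -9  [A.tag]
21. n10.sig = "um"  [terminal]
22. n0.off = 18  [A.hot * 3 + 45]
23. n0.acc = 18  [A.hot + 27]
24. n0.live = -2  [A.hot + 7]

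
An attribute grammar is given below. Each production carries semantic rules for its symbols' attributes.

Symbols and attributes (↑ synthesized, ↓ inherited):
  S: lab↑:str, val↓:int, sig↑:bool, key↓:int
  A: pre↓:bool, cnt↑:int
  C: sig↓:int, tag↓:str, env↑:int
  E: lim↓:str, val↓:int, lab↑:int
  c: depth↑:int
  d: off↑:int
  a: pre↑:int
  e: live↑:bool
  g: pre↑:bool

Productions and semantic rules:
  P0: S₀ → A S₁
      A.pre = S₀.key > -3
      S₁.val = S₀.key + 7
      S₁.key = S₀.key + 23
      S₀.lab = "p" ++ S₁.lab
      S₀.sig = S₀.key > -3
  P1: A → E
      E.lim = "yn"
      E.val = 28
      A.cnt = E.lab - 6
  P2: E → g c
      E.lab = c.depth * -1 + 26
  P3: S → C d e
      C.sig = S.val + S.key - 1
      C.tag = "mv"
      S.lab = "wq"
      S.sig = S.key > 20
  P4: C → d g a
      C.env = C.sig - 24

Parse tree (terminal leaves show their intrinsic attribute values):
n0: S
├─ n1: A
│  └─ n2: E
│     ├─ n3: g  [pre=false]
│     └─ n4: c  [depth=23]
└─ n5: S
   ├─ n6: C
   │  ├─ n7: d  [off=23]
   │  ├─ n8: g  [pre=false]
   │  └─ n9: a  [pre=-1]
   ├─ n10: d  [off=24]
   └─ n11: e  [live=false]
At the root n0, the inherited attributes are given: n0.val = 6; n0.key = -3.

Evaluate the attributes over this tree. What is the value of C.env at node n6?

1. n0.val = 6  [given at root]
2. n0.key = -3  [given at root]
3. n1.pre = false  [S₀.key > -3]
4. n2.lim = "yn"  ["yn"]
5. n2.val = 28  [28]
6. n3.pre = false  [terminal]
7. n4.depth = 23  [terminal]
8. n2.lab = 3  [c.depth * -1 + 26]
9. n1.cnt = -3  [E.lab - 6]
10. n5.val = 4  [S₀.key + 7]
11. n5.key = 20  [S₀.key + 23]
12. n6.sig = 23  [S.val + S.key - 1]
13. n6.tag = "mv"  ["mv"]
14. n7.off = 23  [terminal]
15. n8.pre = false  [terminal]
16. n9.pre = -1  [terminal]
17. n6.env = -1  [C.sig - 24]
18. n10.off = 24  [terminal]
19. n11.live = false  [terminal]
20. n5.lab = "wq"  ["wq"]
21. n5.sig = false  [S.key > 20]
22. n0.lab = "pwq"  ["p" ++ S₁.lab]
23. n0.sig = false  [S₀.key > -3]

-1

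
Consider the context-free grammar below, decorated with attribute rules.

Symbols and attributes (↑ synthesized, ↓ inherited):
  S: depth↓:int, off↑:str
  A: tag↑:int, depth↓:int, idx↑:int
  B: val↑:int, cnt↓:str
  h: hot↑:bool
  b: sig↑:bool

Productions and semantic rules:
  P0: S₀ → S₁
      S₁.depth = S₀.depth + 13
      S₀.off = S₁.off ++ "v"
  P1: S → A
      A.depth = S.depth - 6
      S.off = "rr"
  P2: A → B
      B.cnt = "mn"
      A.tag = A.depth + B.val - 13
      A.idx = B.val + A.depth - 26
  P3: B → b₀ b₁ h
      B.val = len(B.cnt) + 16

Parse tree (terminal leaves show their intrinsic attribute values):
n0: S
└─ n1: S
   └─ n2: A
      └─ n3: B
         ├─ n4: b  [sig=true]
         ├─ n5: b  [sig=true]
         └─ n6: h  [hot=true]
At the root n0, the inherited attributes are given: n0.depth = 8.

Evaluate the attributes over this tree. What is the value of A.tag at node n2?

20

1. n0.depth = 8  [given at root]
2. n1.depth = 21  [S₀.depth + 13]
3. n2.depth = 15  [S.depth - 6]
4. n3.cnt = "mn"  ["mn"]
5. n4.sig = true  [terminal]
6. n5.sig = true  [terminal]
7. n6.hot = true  [terminal]
8. n3.val = 18  [len(B.cnt) + 16]
9. n2.tag = 20  [A.depth + B.val - 13]
10. n2.idx = 7  [B.val + A.depth - 26]
11. n1.off = "rr"  ["rr"]
12. n0.off = "rrv"  [S₁.off ++ "v"]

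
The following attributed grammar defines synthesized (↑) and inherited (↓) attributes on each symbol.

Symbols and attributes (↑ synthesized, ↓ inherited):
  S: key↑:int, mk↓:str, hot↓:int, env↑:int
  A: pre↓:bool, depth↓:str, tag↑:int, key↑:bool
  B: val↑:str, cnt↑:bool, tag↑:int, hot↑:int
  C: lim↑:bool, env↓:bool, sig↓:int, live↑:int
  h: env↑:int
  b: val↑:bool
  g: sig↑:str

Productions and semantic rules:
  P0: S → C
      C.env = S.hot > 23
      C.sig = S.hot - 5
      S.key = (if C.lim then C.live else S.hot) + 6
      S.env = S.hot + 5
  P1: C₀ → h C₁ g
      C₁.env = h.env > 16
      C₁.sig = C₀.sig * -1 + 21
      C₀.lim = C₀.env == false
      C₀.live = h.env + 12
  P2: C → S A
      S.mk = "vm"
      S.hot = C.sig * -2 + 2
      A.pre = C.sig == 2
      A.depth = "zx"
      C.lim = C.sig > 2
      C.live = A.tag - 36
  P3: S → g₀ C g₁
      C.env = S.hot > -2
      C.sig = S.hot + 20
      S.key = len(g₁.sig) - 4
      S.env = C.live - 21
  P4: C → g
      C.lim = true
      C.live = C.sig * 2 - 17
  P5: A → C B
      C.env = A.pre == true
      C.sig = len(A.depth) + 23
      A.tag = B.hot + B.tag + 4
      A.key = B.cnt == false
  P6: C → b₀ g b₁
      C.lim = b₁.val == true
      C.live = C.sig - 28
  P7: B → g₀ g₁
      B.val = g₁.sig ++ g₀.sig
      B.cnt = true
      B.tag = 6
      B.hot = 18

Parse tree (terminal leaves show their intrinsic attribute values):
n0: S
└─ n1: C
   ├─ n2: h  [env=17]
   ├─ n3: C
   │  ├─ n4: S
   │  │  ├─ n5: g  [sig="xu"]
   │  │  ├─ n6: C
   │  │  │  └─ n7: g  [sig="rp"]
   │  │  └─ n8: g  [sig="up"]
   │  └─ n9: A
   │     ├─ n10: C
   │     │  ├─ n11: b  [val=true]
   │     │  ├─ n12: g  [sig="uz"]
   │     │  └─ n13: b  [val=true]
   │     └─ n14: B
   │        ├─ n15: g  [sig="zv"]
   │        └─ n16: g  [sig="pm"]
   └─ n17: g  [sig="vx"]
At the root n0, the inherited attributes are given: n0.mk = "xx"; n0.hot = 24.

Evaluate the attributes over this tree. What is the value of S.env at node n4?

-2

1. n0.mk = "xx"  [given at root]
2. n0.hot = 24  [given at root]
3. n1.env = true  [S.hot > 23]
4. n1.sig = 19  [S.hot - 5]
5. n2.env = 17  [terminal]
6. n3.env = true  [h.env > 16]
7. n3.sig = 2  [C₀.sig * -1 + 21]
8. n4.mk = "vm"  ["vm"]
9. n4.hot = -2  [C.sig * -2 + 2]
10. n5.sig = "xu"  [terminal]
11. n6.env = false  [S.hot > -2]
12. n6.sig = 18  [S.hot + 20]
13. n7.sig = "rp"  [terminal]
14. n6.lim = true  [true]
15. n6.live = 19  [C.sig * 2 - 17]
16. n8.sig = "up"  [terminal]
17. n4.key = -2  [len(g₁.sig) - 4]
18. n4.env = -2  [C.live - 21]
19. n9.pre = true  [C.sig == 2]
20. n9.depth = "zx"  ["zx"]
21. n10.env = true  [A.pre == true]
22. n10.sig = 25  [len(A.depth) + 23]
23. n11.val = true  [terminal]
24. n12.sig = "uz"  [terminal]
25. n13.val = true  [terminal]
26. n10.lim = true  [b₁.val == true]
27. n10.live = -3  [C.sig - 28]
28. n15.sig = "zv"  [terminal]
29. n16.sig = "pm"  [terminal]
30. n14.val = "pmzv"  [g₁.sig ++ g₀.sig]
31. n14.cnt = true  [true]
32. n14.tag = 6  [6]
33. n14.hot = 18  [18]
34. n9.tag = 28  [B.hot + B.tag + 4]
35. n9.key = false  [B.cnt == false]
36. n3.lim = false  [C.sig > 2]
37. n3.live = -8  [A.tag - 36]
38. n17.sig = "vx"  [terminal]
39. n1.lim = false  [C₀.env == false]
40. n1.live = 29  [h.env + 12]
41. n0.key = 30  [(if C.lim then C.live else S.hot) + 6]
42. n0.env = 29  [S.hot + 5]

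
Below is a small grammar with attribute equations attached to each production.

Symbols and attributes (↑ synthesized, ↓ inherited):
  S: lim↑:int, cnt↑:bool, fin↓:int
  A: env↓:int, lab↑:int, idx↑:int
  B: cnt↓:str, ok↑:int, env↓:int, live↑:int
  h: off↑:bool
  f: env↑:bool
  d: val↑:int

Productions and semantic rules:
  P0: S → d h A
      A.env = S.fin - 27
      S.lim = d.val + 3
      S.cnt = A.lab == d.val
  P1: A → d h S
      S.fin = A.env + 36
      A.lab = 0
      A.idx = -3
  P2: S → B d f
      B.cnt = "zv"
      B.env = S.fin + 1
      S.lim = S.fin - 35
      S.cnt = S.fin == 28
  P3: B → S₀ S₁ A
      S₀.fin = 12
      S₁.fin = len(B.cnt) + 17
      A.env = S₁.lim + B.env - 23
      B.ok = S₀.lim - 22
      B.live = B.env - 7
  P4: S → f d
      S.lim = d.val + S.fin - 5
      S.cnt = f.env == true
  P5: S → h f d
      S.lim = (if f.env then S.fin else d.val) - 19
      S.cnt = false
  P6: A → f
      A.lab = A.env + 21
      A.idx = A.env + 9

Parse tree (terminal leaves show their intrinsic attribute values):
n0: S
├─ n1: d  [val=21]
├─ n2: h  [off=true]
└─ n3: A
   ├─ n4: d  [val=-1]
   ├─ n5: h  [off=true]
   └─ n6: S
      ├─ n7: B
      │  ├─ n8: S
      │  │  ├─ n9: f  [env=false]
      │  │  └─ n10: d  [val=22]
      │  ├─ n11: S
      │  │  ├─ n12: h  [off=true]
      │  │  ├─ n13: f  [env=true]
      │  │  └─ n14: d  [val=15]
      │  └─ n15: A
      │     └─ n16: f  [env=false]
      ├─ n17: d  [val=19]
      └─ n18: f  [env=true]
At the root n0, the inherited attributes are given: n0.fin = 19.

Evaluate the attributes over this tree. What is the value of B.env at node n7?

1. n0.fin = 19  [given at root]
2. n1.val = 21  [terminal]
3. n2.off = true  [terminal]
4. n3.env = -8  [S.fin - 27]
5. n4.val = -1  [terminal]
6. n5.off = true  [terminal]
7. n6.fin = 28  [A.env + 36]
8. n7.cnt = "zv"  ["zv"]
9. n7.env = 29  [S.fin + 1]
10. n8.fin = 12  [12]
11. n9.env = false  [terminal]
12. n10.val = 22  [terminal]
13. n8.lim = 29  [d.val + S.fin - 5]
14. n8.cnt = false  [f.env == true]
15. n11.fin = 19  [len(B.cnt) + 17]
16. n12.off = true  [terminal]
17. n13.env = true  [terminal]
18. n14.val = 15  [terminal]
19. n11.lim = 0  [(if f.env then S.fin else d.val) - 19]
20. n11.cnt = false  [false]
21. n15.env = 6  [S₁.lim + B.env - 23]
22. n16.env = false  [terminal]
23. n15.lab = 27  [A.env + 21]
24. n15.idx = 15  [A.env + 9]
25. n7.ok = 7  [S₀.lim - 22]
26. n7.live = 22  [B.env - 7]
27. n17.val = 19  [terminal]
28. n18.env = true  [terminal]
29. n6.lim = -7  [S.fin - 35]
30. n6.cnt = true  [S.fin == 28]
31. n3.lab = 0  [0]
32. n3.idx = -3  [-3]
33. n0.lim = 24  [d.val + 3]
34. n0.cnt = false  [A.lab == d.val]

29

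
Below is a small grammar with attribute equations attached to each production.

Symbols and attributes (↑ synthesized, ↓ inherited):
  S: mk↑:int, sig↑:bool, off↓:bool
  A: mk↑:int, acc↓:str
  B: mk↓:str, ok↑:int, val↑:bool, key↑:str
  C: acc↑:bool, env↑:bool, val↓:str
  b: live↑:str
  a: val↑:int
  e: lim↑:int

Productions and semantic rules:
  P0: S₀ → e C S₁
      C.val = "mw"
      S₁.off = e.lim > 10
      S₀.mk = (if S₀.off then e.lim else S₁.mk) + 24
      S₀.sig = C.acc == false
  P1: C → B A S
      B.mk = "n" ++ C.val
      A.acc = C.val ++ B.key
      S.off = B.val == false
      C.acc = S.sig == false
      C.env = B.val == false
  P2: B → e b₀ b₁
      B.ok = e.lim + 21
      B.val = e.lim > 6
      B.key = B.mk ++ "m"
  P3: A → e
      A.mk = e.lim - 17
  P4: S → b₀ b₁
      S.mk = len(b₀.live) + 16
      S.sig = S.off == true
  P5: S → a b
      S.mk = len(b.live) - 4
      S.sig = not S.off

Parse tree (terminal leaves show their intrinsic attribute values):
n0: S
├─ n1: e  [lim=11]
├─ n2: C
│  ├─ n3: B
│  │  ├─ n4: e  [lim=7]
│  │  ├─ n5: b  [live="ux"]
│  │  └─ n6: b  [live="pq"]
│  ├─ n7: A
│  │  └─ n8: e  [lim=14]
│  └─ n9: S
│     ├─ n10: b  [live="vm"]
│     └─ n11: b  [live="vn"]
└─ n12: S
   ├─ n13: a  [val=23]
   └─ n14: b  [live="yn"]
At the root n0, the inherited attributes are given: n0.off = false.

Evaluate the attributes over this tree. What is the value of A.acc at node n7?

1. n0.off = false  [given at root]
2. n1.lim = 11  [terminal]
3. n2.val = "mw"  ["mw"]
4. n3.mk = "nmw"  ["n" ++ C.val]
5. n4.lim = 7  [terminal]
6. n5.live = "ux"  [terminal]
7. n6.live = "pq"  [terminal]
8. n3.ok = 28  [e.lim + 21]
9. n3.val = true  [e.lim > 6]
10. n3.key = "nmwm"  [B.mk ++ "m"]
11. n7.acc = "mwnmwm"  [C.val ++ B.key]
12. n8.lim = 14  [terminal]
13. n7.mk = -3  [e.lim - 17]
14. n9.off = false  [B.val == false]
15. n10.live = "vm"  [terminal]
16. n11.live = "vn"  [terminal]
17. n9.mk = 18  [len(b₀.live) + 16]
18. n9.sig = false  [S.off == true]
19. n2.acc = true  [S.sig == false]
20. n2.env = false  [B.val == false]
21. n12.off = true  [e.lim > 10]
22. n13.val = 23  [terminal]
23. n14.live = "yn"  [terminal]
24. n12.mk = -2  [len(b.live) - 4]
25. n12.sig = false  [not S.off]
26. n0.mk = 22  [(if S₀.off then e.lim else S₁.mk) + 24]
27. n0.sig = false  [C.acc == false]

"mwnmwm"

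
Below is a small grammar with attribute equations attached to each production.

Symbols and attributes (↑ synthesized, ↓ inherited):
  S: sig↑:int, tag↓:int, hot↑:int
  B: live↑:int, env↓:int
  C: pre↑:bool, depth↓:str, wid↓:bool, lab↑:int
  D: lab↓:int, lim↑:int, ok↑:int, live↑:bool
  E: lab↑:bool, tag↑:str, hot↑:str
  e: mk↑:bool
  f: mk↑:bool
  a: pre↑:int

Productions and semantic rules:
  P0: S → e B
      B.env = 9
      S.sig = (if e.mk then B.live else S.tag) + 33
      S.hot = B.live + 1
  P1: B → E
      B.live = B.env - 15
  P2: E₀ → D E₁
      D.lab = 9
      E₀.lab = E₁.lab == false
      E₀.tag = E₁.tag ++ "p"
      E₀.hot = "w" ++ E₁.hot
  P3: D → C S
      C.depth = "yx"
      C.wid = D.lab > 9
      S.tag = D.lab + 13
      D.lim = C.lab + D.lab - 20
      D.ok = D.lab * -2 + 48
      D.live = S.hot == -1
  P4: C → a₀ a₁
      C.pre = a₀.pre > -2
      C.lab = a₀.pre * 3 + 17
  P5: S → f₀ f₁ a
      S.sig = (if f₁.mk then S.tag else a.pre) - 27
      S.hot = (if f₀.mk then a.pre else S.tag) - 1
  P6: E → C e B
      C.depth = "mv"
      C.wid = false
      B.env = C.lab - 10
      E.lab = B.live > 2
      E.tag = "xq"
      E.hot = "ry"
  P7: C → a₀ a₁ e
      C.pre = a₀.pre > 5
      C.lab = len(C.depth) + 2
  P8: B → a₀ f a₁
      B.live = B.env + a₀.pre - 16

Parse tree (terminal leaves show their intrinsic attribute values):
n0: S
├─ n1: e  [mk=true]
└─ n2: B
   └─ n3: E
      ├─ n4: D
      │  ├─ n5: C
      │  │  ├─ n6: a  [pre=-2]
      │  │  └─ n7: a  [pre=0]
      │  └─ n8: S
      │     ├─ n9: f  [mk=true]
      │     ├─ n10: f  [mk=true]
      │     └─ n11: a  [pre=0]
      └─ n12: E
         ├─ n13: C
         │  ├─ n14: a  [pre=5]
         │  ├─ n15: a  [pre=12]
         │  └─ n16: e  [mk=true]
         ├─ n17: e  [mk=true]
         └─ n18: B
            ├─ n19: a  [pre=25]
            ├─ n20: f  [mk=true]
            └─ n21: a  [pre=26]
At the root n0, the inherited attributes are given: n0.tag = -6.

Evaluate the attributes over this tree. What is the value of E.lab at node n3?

1. n0.tag = -6  [given at root]
2. n1.mk = true  [terminal]
3. n2.env = 9  [9]
4. n4.lab = 9  [9]
5. n5.depth = "yx"  ["yx"]
6. n5.wid = false  [D.lab > 9]
7. n6.pre = -2  [terminal]
8. n7.pre = 0  [terminal]
9. n5.pre = false  [a₀.pre > -2]
10. n5.lab = 11  [a₀.pre * 3 + 17]
11. n8.tag = 22  [D.lab + 13]
12. n9.mk = true  [terminal]
13. n10.mk = true  [terminal]
14. n11.pre = 0  [terminal]
15. n8.sig = -5  [(if f₁.mk then S.tag else a.pre) - 27]
16. n8.hot = -1  [(if f₀.mk then a.pre else S.tag) - 1]
17. n4.lim = 0  [C.lab + D.lab - 20]
18. n4.ok = 30  [D.lab * -2 + 48]
19. n4.live = true  [S.hot == -1]
20. n13.depth = "mv"  ["mv"]
21. n13.wid = false  [false]
22. n14.pre = 5  [terminal]
23. n15.pre = 12  [terminal]
24. n16.mk = true  [terminal]
25. n13.pre = false  [a₀.pre > 5]
26. n13.lab = 4  [len(C.depth) + 2]
27. n17.mk = true  [terminal]
28. n18.env = -6  [C.lab - 10]
29. n19.pre = 25  [terminal]
30. n20.mk = true  [terminal]
31. n21.pre = 26  [terminal]
32. n18.live = 3  [B.env + a₀.pre - 16]
33. n12.lab = true  [B.live > 2]
34. n12.tag = "xq"  ["xq"]
35. n12.hot = "ry"  ["ry"]
36. n3.lab = false  [E₁.lab == false]
37. n3.tag = "xqp"  [E₁.tag ++ "p"]
38. n3.hot = "wry"  ["w" ++ E₁.hot]
39. n2.live = -6  [B.env - 15]
40. n0.sig = 27  [(if e.mk then B.live else S.tag) + 33]
41. n0.hot = -5  [B.live + 1]

false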